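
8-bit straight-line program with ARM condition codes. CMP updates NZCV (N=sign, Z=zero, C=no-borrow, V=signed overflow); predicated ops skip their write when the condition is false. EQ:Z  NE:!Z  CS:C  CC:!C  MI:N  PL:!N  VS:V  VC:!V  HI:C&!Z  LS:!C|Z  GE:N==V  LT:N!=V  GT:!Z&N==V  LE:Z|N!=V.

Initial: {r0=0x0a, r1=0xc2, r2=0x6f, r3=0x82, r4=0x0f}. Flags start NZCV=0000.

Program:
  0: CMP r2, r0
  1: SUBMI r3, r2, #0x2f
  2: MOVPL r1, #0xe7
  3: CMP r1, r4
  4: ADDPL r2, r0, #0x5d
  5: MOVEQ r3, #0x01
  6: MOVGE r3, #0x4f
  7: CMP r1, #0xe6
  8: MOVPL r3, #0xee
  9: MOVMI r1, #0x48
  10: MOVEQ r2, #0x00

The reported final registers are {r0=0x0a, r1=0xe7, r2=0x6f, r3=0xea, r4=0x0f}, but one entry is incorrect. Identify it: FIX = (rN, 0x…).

[0] flags=0010 → (cmp)
[1] flags=0010 MI?F → skip
[2] flags=0010 PL?T → r1=0xe7
[3] flags=1010 → (cmp)
[4] flags=1010 PL?F → skip
[5] flags=1010 EQ?F → skip
[6] flags=1010 GE?F → skip
[7] flags=0010 → (cmp)
[8] flags=0010 PL?T → r3=0xee
[9] flags=0010 MI?F → skip
[10] flags=0010 EQ?F → skip

FIX = (r3, 0xee)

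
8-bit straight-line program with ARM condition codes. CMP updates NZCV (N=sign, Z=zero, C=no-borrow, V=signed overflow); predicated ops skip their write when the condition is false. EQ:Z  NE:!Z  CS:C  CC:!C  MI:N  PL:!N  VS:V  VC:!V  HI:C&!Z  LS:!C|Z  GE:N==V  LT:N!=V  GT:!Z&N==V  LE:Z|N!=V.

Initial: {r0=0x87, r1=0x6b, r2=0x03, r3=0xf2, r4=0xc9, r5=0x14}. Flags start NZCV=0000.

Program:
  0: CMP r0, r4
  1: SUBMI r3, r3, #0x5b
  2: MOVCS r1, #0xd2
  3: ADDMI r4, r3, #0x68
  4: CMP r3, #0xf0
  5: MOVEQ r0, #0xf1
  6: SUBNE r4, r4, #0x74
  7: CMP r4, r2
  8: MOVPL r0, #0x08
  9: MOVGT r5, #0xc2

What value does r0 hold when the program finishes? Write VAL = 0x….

VAL = 0x87

0: ✓ CMP  NZCV=1000
1: ✓ SUBMI  r3←0x97
2: · MOVCS
3: ✓ ADDMI  r4←0xff
4: ✓ CMP  NZCV=1000
5: · MOVEQ
6: ✓ SUBNE  r4←0x8b
7: ✓ CMP  NZCV=1010
8: · MOVPL
9: · MOVGT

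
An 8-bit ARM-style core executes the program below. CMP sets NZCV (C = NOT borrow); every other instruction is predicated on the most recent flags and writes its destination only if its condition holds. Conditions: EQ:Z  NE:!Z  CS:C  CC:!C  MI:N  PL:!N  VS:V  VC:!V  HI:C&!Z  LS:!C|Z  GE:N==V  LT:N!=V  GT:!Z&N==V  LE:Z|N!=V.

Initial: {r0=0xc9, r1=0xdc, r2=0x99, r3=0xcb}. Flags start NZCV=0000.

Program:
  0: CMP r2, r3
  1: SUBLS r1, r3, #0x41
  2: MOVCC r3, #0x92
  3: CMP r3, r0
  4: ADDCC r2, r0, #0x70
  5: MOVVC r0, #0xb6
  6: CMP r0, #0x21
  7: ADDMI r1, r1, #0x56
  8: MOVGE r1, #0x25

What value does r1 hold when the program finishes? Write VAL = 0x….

VAL = 0xe0

[0] flags=1000 → (cmp)
[1] flags=1000 LS?T → r1=0x8a
[2] flags=1000 CC?T → r3=0x92
[3] flags=1000 → (cmp)
[4] flags=1000 CC?T → r2=0x39
[5] flags=1000 VC?T → r0=0xb6
[6] flags=1010 → (cmp)
[7] flags=1010 MI?T → r1=0xe0
[8] flags=1010 GE?F → skip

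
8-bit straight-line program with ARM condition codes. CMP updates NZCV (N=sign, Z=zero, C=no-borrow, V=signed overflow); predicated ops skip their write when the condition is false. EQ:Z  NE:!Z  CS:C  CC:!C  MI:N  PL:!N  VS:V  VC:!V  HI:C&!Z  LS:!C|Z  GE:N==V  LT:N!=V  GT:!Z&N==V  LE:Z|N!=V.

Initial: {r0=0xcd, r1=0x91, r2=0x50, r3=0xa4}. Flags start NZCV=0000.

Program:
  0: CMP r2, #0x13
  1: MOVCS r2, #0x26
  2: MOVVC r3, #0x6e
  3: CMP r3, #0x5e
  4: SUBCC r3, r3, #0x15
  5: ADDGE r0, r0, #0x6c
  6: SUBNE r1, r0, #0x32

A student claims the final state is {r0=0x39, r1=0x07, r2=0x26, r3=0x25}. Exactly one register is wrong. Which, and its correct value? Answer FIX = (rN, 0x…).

[0] flags=0010 → (cmp)
[1] flags=0010 CS?T → r2=0x26
[2] flags=0010 VC?T → r3=0x6e
[3] flags=0010 → (cmp)
[4] flags=0010 CC?F → skip
[5] flags=0010 GE?T → r0=0x39
[6] flags=0010 NE?T → r1=0x07

FIX = (r3, 0x6e)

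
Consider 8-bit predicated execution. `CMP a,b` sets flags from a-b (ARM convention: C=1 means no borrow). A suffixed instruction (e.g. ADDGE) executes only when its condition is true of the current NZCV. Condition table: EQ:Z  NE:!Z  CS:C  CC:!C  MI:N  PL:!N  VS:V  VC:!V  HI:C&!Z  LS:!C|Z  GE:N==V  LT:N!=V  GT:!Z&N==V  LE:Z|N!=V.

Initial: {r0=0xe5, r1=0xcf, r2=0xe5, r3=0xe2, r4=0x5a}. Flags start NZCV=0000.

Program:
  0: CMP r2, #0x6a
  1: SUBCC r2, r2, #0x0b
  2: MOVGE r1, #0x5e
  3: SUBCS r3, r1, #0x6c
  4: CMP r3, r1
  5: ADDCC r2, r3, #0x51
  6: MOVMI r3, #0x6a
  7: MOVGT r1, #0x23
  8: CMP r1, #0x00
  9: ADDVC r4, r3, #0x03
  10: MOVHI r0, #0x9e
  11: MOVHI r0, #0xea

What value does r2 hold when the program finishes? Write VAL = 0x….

[0] flags=0011 → (cmp)
[1] flags=0011 CC?F → skip
[2] flags=0011 GE?F → skip
[3] flags=0011 CS?T → r3=0x63
[4] flags=1001 → (cmp)
[5] flags=1001 CC?T → r2=0xb4
[6] flags=1001 MI?T → r3=0x6a
[7] flags=1001 GT?T → r1=0x23
[8] flags=0010 → (cmp)
[9] flags=0010 VC?T → r4=0x6d
[10] flags=0010 HI?T → r0=0x9e
[11] flags=0010 HI?T → r0=0xea

VAL = 0xb4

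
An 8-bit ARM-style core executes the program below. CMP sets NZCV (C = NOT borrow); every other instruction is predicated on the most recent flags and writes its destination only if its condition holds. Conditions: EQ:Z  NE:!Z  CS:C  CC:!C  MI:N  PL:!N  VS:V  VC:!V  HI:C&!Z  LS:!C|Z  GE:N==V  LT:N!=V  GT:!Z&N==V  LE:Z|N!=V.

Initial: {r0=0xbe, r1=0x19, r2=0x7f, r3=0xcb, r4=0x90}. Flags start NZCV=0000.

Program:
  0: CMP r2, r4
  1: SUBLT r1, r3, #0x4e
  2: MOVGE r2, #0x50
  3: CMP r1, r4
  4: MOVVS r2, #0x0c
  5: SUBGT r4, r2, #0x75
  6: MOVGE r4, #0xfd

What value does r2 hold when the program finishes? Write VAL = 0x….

[0] flags=1001 → (cmp)
[1] flags=1001 LT?F → skip
[2] flags=1001 GE?T → r2=0x50
[3] flags=1001 → (cmp)
[4] flags=1001 VS?T → r2=0x0c
[5] flags=1001 GT?T → r4=0x97
[6] flags=1001 GE?T → r4=0xfd

VAL = 0x0c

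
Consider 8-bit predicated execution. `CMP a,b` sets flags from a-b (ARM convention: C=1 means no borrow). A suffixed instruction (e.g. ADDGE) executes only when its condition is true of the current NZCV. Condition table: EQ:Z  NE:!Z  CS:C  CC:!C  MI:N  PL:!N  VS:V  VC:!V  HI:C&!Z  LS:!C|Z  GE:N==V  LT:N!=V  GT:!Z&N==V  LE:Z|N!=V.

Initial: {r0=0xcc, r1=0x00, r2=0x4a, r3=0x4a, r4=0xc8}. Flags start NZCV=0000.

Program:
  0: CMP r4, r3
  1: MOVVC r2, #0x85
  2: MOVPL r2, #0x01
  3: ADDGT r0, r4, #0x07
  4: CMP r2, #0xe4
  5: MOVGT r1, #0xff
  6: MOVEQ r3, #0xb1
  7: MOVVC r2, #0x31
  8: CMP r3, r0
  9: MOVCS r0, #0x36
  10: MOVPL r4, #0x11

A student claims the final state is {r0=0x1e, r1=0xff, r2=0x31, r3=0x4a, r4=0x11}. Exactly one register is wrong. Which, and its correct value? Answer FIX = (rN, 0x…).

FIX = (r0, 0xcc)

[0] flags=0011 → (cmp)
[1] flags=0011 VC?F → skip
[2] flags=0011 PL?T → r2=0x01
[3] flags=0011 GT?F → skip
[4] flags=0000 → (cmp)
[5] flags=0000 GT?T → r1=0xff
[6] flags=0000 EQ?F → skip
[7] flags=0000 VC?T → r2=0x31
[8] flags=0000 → (cmp)
[9] flags=0000 CS?F → skip
[10] flags=0000 PL?T → r4=0x11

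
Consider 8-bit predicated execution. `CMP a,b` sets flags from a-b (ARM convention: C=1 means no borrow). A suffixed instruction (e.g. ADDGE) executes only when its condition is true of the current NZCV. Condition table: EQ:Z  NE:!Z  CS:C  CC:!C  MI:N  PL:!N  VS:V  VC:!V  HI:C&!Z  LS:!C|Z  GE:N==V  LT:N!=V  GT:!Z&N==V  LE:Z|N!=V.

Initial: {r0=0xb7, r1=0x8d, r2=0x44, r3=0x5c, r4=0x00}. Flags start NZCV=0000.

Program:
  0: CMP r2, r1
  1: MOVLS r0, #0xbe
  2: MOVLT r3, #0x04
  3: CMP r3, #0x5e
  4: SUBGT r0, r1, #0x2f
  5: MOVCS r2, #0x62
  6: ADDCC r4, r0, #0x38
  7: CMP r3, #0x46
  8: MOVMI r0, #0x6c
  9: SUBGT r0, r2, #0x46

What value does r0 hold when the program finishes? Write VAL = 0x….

0: ✓ CMP  NZCV=1001
1: ✓ MOVLS  r0←0xbe
2: · MOVLT
3: ✓ CMP  NZCV=1000
4: · SUBGT
5: · MOVCS
6: ✓ ADDCC  r4←0xf6
7: ✓ CMP  NZCV=0010
8: · MOVMI
9: ✓ SUBGT  r0←0xfe

VAL = 0xfe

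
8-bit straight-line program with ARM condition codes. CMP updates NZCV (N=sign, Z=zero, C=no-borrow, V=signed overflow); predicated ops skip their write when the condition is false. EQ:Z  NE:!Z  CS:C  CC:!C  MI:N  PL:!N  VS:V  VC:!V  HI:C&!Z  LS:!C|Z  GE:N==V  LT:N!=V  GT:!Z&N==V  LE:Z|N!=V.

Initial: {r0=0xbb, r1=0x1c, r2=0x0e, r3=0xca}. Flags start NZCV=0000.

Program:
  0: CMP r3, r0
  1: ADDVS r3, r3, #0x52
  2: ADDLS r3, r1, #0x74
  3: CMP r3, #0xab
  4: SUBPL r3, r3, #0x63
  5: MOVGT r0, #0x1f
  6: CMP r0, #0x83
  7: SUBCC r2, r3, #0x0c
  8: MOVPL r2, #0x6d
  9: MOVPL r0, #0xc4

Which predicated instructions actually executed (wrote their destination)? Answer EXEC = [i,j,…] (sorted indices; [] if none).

0: ✓ CMP  NZCV=0010
1: · ADDVS
2: · ADDLS
3: ✓ CMP  NZCV=0010
4: ✓ SUBPL  r3←0x67
5: ✓ MOVGT  r0←0x1f
6: ✓ CMP  NZCV=1001
7: ✓ SUBCC  r2←0x5b
8: · MOVPL
9: · MOVPL

EXEC = [4,5,7]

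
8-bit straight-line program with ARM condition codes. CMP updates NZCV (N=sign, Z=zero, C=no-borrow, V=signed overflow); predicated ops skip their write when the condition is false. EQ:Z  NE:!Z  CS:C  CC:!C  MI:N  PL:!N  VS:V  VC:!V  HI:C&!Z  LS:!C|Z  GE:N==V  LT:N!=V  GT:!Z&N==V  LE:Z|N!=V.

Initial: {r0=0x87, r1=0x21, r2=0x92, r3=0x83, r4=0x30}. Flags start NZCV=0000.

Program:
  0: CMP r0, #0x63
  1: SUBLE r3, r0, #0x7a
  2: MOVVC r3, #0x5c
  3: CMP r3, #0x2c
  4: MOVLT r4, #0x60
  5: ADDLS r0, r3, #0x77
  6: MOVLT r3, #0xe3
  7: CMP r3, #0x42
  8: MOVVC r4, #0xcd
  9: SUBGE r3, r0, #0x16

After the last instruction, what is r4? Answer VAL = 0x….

[0] flags=0011 → (cmp)
[1] flags=0011 LE?T → r3=0x0d
[2] flags=0011 VC?F → skip
[3] flags=1000 → (cmp)
[4] flags=1000 LT?T → r4=0x60
[5] flags=1000 LS?T → r0=0x84
[6] flags=1000 LT?T → r3=0xe3
[7] flags=1010 → (cmp)
[8] flags=1010 VC?T → r4=0xcd
[9] flags=1010 GE?F → skip

VAL = 0xcd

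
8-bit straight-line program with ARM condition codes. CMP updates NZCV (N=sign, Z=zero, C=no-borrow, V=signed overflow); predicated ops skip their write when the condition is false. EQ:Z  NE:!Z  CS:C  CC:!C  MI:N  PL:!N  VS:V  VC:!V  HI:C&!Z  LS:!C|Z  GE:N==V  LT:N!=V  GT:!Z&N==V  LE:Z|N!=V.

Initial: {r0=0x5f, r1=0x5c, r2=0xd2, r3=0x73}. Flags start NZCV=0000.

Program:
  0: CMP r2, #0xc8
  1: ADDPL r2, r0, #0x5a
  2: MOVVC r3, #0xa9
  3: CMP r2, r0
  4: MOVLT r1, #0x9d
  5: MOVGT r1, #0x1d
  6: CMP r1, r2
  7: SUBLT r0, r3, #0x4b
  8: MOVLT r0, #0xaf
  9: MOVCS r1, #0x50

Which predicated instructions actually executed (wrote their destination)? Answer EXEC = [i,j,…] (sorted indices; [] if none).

[0] flags=0010 → (cmp)
[1] flags=0010 PL?T → r2=0xb9
[2] flags=0010 VC?T → r3=0xa9
[3] flags=0011 → (cmp)
[4] flags=0011 LT?T → r1=0x9d
[5] flags=0011 GT?F → skip
[6] flags=1000 → (cmp)
[7] flags=1000 LT?T → r0=0x5e
[8] flags=1000 LT?T → r0=0xaf
[9] flags=1000 CS?F → skip

EXEC = [1,2,4,7,8]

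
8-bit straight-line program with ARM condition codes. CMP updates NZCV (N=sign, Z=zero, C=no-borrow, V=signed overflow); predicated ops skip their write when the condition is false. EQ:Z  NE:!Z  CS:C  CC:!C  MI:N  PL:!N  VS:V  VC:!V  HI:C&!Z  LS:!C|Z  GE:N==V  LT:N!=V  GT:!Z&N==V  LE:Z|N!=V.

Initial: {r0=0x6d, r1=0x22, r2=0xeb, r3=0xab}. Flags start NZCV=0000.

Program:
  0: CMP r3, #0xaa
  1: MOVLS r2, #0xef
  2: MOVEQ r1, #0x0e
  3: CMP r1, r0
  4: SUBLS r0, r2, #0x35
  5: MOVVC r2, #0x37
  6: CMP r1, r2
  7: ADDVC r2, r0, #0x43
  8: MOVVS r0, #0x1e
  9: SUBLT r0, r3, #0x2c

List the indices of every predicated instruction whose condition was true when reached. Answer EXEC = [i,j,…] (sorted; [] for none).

EXEC = [4,5,7,9]

[0] flags=0010 → (cmp)
[1] flags=0010 LS?F → skip
[2] flags=0010 EQ?F → skip
[3] flags=1000 → (cmp)
[4] flags=1000 LS?T → r0=0xb6
[5] flags=1000 VC?T → r2=0x37
[6] flags=1000 → (cmp)
[7] flags=1000 VC?T → r2=0xf9
[8] flags=1000 VS?F → skip
[9] flags=1000 LT?T → r0=0x7f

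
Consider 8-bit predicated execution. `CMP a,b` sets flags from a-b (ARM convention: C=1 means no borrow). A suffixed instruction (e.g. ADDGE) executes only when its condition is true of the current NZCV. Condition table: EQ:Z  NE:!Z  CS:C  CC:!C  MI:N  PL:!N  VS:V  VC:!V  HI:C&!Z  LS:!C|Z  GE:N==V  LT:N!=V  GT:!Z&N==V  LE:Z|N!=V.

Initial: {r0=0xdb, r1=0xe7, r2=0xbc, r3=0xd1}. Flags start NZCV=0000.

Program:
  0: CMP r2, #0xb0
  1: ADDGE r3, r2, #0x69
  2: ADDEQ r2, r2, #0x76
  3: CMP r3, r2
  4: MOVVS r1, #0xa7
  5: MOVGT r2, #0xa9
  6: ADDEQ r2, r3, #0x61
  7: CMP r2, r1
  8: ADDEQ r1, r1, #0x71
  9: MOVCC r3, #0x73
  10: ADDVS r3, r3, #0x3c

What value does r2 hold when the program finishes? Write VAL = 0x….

0: ✓ CMP  NZCV=0010
1: ✓ ADDGE  r3←0x25
2: · ADDEQ
3: ✓ CMP  NZCV=0000
4: · MOVVS
5: ✓ MOVGT  r2←0xa9
6: · ADDEQ
7: ✓ CMP  NZCV=1000
8: · ADDEQ
9: ✓ MOVCC  r3←0x73
10: · ADDVS

VAL = 0xa9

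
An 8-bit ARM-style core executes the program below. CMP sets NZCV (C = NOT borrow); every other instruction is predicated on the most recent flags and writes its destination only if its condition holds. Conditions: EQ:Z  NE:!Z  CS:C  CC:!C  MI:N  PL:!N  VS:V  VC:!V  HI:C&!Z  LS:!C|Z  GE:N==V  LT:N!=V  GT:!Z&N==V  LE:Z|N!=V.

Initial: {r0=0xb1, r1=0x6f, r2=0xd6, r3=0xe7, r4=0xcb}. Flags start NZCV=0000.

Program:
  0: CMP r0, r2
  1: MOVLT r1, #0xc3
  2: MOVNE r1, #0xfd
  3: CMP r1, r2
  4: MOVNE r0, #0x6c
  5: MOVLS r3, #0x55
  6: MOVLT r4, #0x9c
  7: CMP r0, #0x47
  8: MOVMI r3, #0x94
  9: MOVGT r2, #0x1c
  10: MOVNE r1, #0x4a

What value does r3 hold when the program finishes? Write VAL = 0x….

VAL = 0xe7

[0] flags=1000 → (cmp)
[1] flags=1000 LT?T → r1=0xc3
[2] flags=1000 NE?T → r1=0xfd
[3] flags=0010 → (cmp)
[4] flags=0010 NE?T → r0=0x6c
[5] flags=0010 LS?F → skip
[6] flags=0010 LT?F → skip
[7] flags=0010 → (cmp)
[8] flags=0010 MI?F → skip
[9] flags=0010 GT?T → r2=0x1c
[10] flags=0010 NE?T → r1=0x4a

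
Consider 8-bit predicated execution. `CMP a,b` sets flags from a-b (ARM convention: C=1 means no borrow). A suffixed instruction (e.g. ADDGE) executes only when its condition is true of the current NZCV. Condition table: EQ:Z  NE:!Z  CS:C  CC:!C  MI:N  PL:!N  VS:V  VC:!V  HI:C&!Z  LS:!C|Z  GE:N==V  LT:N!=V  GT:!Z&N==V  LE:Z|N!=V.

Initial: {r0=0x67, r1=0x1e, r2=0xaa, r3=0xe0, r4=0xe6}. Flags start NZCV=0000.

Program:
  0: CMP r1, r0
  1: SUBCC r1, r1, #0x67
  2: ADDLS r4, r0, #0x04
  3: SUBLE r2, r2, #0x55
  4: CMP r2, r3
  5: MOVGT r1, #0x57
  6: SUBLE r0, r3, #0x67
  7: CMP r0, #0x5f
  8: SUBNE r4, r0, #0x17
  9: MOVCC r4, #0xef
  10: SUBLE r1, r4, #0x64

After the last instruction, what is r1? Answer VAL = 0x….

0: ✓ CMP  NZCV=1000
1: ✓ SUBCC  r1←0xb7
2: ✓ ADDLS  r4←0x6b
3: ✓ SUBLE  r2←0x55
4: ✓ CMP  NZCV=0000
5: ✓ MOVGT  r1←0x57
6: · SUBLE
7: ✓ CMP  NZCV=0010
8: ✓ SUBNE  r4←0x50
9: · MOVCC
10: · SUBLE

VAL = 0x57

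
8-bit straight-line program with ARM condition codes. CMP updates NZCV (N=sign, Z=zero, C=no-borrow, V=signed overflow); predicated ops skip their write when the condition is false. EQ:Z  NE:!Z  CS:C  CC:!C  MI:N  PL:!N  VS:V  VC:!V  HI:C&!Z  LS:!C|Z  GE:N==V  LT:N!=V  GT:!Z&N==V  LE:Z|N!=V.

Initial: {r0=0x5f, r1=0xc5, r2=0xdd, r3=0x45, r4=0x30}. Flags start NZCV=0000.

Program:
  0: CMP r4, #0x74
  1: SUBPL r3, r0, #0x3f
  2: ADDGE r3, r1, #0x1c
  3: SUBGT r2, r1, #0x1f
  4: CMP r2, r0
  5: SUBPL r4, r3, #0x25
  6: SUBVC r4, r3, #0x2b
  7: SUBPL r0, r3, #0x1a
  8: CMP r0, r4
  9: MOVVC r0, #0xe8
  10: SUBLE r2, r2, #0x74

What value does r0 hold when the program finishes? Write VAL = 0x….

[0] flags=1000 → (cmp)
[1] flags=1000 PL?F → skip
[2] flags=1000 GE?F → skip
[3] flags=1000 GT?F → skip
[4] flags=0011 → (cmp)
[5] flags=0011 PL?T → r4=0x20
[6] flags=0011 VC?F → skip
[7] flags=0011 PL?T → r0=0x2b
[8] flags=0010 → (cmp)
[9] flags=0010 VC?T → r0=0xe8
[10] flags=0010 LE?F → skip

VAL = 0xe8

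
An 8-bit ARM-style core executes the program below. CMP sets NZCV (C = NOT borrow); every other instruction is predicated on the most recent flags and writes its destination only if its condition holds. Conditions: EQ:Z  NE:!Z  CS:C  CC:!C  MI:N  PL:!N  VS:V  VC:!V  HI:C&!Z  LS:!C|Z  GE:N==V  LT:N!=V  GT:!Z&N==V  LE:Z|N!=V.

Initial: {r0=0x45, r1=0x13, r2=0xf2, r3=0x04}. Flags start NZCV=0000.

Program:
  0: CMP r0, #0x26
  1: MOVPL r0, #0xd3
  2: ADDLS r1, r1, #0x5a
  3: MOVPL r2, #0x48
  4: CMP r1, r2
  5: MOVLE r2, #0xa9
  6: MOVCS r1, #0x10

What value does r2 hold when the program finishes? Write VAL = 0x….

VAL = 0xa9

[0] flags=0010 → (cmp)
[1] flags=0010 PL?T → r0=0xd3
[2] flags=0010 LS?F → skip
[3] flags=0010 PL?T → r2=0x48
[4] flags=1000 → (cmp)
[5] flags=1000 LE?T → r2=0xa9
[6] flags=1000 CS?F → skip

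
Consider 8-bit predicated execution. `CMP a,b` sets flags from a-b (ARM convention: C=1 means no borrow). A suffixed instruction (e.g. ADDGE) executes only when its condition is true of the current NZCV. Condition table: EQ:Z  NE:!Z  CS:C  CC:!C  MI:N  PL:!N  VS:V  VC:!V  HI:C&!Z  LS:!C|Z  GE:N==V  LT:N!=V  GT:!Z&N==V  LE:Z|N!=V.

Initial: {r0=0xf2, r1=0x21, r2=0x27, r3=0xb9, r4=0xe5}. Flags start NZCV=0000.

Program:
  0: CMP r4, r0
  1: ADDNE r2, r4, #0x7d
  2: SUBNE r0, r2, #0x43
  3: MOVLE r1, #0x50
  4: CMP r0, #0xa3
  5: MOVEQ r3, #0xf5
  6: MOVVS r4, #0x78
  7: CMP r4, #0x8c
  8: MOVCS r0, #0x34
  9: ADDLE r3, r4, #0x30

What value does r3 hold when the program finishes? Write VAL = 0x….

VAL = 0xb9

[0] flags=1000 → (cmp)
[1] flags=1000 NE?T → r2=0x62
[2] flags=1000 NE?T → r0=0x1f
[3] flags=1000 LE?T → r1=0x50
[4] flags=0000 → (cmp)
[5] flags=0000 EQ?F → skip
[6] flags=0000 VS?F → skip
[7] flags=0010 → (cmp)
[8] flags=0010 CS?T → r0=0x34
[9] flags=0010 LE?F → skip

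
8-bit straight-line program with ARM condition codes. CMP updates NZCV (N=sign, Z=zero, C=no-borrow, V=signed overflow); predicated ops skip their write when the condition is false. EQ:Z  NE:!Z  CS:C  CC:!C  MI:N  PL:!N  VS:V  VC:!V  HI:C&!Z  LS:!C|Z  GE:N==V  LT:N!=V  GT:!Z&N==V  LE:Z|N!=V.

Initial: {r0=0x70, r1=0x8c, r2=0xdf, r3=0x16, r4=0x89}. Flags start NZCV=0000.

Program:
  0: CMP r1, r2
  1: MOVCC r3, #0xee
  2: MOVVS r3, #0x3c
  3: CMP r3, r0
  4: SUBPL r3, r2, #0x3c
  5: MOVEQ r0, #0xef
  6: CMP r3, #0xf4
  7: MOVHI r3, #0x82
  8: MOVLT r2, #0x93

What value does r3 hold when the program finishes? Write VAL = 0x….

0: ✓ CMP  NZCV=1000
1: ✓ MOVCC  r3←0xee
2: · MOVVS
3: ✓ CMP  NZCV=0011
4: ✓ SUBPL  r3←0xa3
5: · MOVEQ
6: ✓ CMP  NZCV=1000
7: · MOVHI
8: ✓ MOVLT  r2←0x93

VAL = 0xa3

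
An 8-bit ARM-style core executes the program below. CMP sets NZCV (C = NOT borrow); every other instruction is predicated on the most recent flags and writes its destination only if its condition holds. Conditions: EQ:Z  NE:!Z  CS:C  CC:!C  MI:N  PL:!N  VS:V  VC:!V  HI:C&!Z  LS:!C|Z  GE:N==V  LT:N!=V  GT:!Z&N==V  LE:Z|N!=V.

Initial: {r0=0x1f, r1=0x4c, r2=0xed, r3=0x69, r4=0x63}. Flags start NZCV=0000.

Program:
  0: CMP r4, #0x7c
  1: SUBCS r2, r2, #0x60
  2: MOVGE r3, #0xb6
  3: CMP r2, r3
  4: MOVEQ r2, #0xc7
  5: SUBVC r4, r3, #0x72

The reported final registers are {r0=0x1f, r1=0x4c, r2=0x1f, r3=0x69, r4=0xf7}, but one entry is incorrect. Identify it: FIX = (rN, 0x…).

0: ✓ CMP  NZCV=1000
1: · SUBCS
2: · MOVGE
3: ✓ CMP  NZCV=1010
4: · MOVEQ
5: ✓ SUBVC  r4←0xf7

FIX = (r2, 0xed)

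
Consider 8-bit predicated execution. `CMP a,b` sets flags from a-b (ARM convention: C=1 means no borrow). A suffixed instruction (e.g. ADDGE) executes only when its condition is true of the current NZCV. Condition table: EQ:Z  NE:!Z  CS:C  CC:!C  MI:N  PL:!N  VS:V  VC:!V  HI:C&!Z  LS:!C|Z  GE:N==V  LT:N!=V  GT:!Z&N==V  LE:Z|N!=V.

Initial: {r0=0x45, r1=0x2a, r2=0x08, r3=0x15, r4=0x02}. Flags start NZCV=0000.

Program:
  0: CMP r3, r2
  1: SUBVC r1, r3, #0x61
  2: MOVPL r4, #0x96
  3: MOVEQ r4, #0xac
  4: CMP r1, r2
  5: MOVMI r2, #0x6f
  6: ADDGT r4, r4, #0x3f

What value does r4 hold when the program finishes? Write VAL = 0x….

[0] flags=0010 → (cmp)
[1] flags=0010 VC?T → r1=0xb4
[2] flags=0010 PL?T → r4=0x96
[3] flags=0010 EQ?F → skip
[4] flags=1010 → (cmp)
[5] flags=1010 MI?T → r2=0x6f
[6] flags=1010 GT?F → skip

VAL = 0x96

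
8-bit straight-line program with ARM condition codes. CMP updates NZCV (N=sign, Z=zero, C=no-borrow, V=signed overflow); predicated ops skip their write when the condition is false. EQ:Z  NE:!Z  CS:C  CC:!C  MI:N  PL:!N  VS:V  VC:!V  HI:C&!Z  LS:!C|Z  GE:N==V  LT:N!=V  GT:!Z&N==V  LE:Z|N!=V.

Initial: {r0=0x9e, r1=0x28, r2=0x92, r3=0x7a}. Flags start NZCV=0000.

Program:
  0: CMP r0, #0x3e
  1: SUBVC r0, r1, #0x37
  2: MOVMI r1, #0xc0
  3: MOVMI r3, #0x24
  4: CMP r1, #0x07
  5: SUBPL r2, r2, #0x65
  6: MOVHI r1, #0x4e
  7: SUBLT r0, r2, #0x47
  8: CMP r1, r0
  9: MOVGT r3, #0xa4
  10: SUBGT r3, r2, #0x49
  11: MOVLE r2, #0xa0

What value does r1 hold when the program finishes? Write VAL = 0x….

VAL = 0x4e

0: ✓ CMP  NZCV=0011
1: · SUBVC
2: · MOVMI
3: · MOVMI
4: ✓ CMP  NZCV=0010
5: ✓ SUBPL  r2←0x2d
6: ✓ MOVHI  r1←0x4e
7: · SUBLT
8: ✓ CMP  NZCV=1001
9: ✓ MOVGT  r3←0xa4
10: ✓ SUBGT  r3←0xe4
11: · MOVLE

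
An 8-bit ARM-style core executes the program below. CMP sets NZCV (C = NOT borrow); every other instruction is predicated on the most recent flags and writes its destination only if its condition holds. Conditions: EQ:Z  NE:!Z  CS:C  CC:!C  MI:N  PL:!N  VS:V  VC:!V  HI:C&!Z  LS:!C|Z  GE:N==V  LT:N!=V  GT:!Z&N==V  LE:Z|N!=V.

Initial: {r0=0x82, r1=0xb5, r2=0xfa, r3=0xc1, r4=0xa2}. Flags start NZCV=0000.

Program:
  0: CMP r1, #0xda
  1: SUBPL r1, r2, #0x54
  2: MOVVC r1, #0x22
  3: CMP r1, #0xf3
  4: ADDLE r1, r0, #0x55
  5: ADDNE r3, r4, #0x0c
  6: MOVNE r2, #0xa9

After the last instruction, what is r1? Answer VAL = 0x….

VAL = 0x22

[0] flags=1000 → (cmp)
[1] flags=1000 PL?F → skip
[2] flags=1000 VC?T → r1=0x22
[3] flags=0000 → (cmp)
[4] flags=0000 LE?F → skip
[5] flags=0000 NE?T → r3=0xae
[6] flags=0000 NE?T → r2=0xa9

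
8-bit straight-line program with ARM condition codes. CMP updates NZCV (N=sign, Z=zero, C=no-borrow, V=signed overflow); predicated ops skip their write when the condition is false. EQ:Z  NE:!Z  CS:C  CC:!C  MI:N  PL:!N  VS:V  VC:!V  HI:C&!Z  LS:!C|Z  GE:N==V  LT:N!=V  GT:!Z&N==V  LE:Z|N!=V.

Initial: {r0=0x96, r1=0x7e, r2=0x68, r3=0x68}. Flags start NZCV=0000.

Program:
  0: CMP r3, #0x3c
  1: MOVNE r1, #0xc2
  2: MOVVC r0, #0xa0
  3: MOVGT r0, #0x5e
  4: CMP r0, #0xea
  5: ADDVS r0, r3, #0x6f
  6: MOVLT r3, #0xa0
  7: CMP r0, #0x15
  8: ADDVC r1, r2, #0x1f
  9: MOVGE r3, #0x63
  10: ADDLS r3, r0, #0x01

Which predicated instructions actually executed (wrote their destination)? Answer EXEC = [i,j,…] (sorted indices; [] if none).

EXEC = [1,2,3,8,9]

[0] flags=0010 → (cmp)
[1] flags=0010 NE?T → r1=0xc2
[2] flags=0010 VC?T → r0=0xa0
[3] flags=0010 GT?T → r0=0x5e
[4] flags=0000 → (cmp)
[5] flags=0000 VS?F → skip
[6] flags=0000 LT?F → skip
[7] flags=0010 → (cmp)
[8] flags=0010 VC?T → r1=0x87
[9] flags=0010 GE?T → r3=0x63
[10] flags=0010 LS?F → skip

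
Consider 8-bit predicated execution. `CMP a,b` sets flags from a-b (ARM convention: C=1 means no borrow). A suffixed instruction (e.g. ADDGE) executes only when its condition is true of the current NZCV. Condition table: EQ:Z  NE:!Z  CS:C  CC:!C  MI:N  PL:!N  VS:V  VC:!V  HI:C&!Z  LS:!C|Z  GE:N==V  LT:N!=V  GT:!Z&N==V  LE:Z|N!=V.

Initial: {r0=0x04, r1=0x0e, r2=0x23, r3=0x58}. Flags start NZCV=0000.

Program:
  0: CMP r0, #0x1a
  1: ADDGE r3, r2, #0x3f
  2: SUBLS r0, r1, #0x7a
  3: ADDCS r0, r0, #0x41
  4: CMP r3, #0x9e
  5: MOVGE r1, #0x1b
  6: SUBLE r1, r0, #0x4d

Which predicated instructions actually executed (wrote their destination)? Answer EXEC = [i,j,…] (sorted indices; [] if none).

[0] flags=1000 → (cmp)
[1] flags=1000 GE?F → skip
[2] flags=1000 LS?T → r0=0x94
[3] flags=1000 CS?F → skip
[4] flags=1001 → (cmp)
[5] flags=1001 GE?T → r1=0x1b
[6] flags=1001 LE?F → skip

EXEC = [2,5]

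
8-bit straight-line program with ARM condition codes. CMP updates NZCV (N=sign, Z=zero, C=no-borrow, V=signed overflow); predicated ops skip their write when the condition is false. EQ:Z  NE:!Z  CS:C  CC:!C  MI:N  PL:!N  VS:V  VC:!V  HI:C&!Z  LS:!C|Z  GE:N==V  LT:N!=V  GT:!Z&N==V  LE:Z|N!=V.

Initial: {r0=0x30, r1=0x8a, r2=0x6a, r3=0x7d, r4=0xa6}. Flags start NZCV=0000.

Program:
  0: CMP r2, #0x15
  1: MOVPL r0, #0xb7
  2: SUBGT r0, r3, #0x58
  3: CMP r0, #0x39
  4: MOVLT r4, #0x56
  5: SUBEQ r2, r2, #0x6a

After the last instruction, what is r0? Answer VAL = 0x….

0: ✓ CMP  NZCV=0010
1: ✓ MOVPL  r0←0xb7
2: ✓ SUBGT  r0←0x25
3: ✓ CMP  NZCV=1000
4: ✓ MOVLT  r4←0x56
5: · SUBEQ

VAL = 0x25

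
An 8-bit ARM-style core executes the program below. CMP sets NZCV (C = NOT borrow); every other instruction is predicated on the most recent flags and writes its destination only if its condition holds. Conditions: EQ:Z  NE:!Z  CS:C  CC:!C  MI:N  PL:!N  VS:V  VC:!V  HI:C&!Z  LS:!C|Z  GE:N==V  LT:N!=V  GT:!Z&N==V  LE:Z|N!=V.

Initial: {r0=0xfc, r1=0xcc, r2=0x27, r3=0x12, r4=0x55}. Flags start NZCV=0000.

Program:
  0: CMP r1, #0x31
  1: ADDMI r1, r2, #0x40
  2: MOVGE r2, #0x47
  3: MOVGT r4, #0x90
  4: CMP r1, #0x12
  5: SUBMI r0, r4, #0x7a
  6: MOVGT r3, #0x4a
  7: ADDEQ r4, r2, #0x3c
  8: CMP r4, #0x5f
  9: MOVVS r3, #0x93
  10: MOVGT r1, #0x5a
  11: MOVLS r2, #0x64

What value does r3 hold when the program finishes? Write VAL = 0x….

VAL = 0x4a

[0] flags=1010 → (cmp)
[1] flags=1010 MI?T → r1=0x67
[2] flags=1010 GE?F → skip
[3] flags=1010 GT?F → skip
[4] flags=0010 → (cmp)
[5] flags=0010 MI?F → skip
[6] flags=0010 GT?T → r3=0x4a
[7] flags=0010 EQ?F → skip
[8] flags=1000 → (cmp)
[9] flags=1000 VS?F → skip
[10] flags=1000 GT?F → skip
[11] flags=1000 LS?T → r2=0x64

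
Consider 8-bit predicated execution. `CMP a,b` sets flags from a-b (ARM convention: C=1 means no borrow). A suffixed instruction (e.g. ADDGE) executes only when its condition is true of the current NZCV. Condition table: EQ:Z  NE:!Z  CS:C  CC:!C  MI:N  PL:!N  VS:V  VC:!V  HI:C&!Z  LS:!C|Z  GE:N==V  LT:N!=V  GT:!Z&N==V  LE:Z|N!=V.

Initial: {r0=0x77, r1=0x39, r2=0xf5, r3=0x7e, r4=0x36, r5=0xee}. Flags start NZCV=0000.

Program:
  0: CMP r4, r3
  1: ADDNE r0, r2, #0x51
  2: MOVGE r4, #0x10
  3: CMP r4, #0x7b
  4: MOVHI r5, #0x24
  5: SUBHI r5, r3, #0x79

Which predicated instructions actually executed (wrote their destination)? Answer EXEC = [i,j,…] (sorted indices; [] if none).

0: ✓ CMP  NZCV=1000
1: ✓ ADDNE  r0←0x46
2: · MOVGE
3: ✓ CMP  NZCV=1000
4: · MOVHI
5: · SUBHI

EXEC = [1]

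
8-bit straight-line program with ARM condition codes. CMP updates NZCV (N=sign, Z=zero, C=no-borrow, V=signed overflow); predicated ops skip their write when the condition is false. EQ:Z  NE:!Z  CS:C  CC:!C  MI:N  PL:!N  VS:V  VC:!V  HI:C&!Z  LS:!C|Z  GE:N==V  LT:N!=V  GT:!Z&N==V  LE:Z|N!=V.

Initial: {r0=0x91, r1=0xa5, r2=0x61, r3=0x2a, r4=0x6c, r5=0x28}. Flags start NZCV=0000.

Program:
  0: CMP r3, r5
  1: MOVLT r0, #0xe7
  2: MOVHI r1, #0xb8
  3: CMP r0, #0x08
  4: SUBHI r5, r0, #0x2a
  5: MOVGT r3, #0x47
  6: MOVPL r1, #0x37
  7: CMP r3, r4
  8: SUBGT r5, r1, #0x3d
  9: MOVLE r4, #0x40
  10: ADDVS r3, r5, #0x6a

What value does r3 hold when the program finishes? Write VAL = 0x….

VAL = 0x2a

0: ✓ CMP  NZCV=0010
1: · MOVLT
2: ✓ MOVHI  r1←0xb8
3: ✓ CMP  NZCV=1010
4: ✓ SUBHI  r5←0x67
5: · MOVGT
6: · MOVPL
7: ✓ CMP  NZCV=1000
8: · SUBGT
9: ✓ MOVLE  r4←0x40
10: · ADDVS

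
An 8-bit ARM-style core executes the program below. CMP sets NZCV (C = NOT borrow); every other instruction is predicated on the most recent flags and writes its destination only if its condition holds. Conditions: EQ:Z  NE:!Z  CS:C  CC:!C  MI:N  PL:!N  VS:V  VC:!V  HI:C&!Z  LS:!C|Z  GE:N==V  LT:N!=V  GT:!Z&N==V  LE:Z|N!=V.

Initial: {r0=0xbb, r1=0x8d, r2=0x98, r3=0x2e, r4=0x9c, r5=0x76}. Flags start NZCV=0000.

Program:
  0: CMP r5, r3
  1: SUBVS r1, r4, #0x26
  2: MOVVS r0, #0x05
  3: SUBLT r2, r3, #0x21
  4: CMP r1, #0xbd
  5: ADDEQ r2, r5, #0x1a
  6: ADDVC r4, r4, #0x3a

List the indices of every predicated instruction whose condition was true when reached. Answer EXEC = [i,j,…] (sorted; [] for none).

[0] flags=0010 → (cmp)
[1] flags=0010 VS?F → skip
[2] flags=0010 VS?F → skip
[3] flags=0010 LT?F → skip
[4] flags=1000 → (cmp)
[5] flags=1000 EQ?F → skip
[6] flags=1000 VC?T → r4=0xd6

EXEC = [6]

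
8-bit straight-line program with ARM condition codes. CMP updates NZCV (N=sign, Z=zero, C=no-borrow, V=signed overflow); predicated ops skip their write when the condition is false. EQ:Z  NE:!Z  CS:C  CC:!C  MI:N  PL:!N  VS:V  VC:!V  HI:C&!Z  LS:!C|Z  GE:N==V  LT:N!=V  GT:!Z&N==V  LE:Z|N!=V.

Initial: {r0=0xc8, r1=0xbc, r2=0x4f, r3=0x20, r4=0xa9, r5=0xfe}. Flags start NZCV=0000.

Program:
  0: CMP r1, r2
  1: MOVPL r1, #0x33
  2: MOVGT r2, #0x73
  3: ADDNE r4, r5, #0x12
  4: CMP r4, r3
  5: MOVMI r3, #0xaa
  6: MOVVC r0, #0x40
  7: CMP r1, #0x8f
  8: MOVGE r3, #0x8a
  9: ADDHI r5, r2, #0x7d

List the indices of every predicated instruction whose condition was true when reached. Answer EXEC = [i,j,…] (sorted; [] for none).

[0] flags=0011 → (cmp)
[1] flags=0011 PL?T → r1=0x33
[2] flags=0011 GT?F → skip
[3] flags=0011 NE?T → r4=0x10
[4] flags=1000 → (cmp)
[5] flags=1000 MI?T → r3=0xaa
[6] flags=1000 VC?T → r0=0x40
[7] flags=1001 → (cmp)
[8] flags=1001 GE?T → r3=0x8a
[9] flags=1001 HI?F → skip

EXEC = [1,3,5,6,8]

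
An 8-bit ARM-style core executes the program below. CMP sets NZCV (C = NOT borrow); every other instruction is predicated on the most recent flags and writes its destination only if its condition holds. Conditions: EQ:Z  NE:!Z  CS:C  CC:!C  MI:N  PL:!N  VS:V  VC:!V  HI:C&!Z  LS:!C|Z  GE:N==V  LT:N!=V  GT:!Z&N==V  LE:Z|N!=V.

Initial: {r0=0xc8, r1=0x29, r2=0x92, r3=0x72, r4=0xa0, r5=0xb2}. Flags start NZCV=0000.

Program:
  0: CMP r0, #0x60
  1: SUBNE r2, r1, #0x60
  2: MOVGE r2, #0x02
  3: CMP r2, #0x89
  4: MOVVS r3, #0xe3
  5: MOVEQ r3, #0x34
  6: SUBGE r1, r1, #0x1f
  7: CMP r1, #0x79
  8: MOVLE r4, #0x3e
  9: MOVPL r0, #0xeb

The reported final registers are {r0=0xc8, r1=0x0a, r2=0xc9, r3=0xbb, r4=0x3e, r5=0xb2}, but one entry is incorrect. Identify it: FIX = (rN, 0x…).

0: ✓ CMP  NZCV=0011
1: ✓ SUBNE  r2←0xc9
2: · MOVGE
3: ✓ CMP  NZCV=0010
4: · MOVVS
5: · MOVEQ
6: ✓ SUBGE  r1←0x0a
7: ✓ CMP  NZCV=1000
8: ✓ MOVLE  r4←0x3e
9: · MOVPL

FIX = (r3, 0x72)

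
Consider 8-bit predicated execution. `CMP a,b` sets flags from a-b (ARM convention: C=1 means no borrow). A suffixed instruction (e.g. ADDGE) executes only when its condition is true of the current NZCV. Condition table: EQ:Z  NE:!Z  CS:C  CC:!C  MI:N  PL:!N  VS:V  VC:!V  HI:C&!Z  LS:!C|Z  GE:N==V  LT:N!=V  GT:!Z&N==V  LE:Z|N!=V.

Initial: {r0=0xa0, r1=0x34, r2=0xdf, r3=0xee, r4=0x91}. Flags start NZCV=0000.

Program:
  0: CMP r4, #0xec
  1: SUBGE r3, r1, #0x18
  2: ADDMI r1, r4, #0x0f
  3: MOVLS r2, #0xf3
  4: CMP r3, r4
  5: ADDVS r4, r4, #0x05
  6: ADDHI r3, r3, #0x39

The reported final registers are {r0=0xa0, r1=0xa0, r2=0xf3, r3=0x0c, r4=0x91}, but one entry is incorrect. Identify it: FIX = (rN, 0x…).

0: ✓ CMP  NZCV=1000
1: · SUBGE
2: ✓ ADDMI  r1←0xa0
3: ✓ MOVLS  r2←0xf3
4: ✓ CMP  NZCV=0010
5: · ADDVS
6: ✓ ADDHI  r3←0x27

FIX = (r3, 0x27)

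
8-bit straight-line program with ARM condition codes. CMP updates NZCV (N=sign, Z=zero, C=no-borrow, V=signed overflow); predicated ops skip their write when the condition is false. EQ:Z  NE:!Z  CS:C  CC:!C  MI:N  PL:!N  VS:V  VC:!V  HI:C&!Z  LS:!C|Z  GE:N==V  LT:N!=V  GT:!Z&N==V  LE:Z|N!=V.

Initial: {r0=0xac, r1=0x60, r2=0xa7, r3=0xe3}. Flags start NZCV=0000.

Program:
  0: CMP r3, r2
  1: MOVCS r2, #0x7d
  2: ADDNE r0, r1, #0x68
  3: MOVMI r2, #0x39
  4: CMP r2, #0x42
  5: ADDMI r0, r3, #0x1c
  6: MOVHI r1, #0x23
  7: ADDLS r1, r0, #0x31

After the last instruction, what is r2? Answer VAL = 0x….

VAL = 0x7d

[0] flags=0010 → (cmp)
[1] flags=0010 CS?T → r2=0x7d
[2] flags=0010 NE?T → r0=0xc8
[3] flags=0010 MI?F → skip
[4] flags=0010 → (cmp)
[5] flags=0010 MI?F → skip
[6] flags=0010 HI?T → r1=0x23
[7] flags=0010 LS?F → skip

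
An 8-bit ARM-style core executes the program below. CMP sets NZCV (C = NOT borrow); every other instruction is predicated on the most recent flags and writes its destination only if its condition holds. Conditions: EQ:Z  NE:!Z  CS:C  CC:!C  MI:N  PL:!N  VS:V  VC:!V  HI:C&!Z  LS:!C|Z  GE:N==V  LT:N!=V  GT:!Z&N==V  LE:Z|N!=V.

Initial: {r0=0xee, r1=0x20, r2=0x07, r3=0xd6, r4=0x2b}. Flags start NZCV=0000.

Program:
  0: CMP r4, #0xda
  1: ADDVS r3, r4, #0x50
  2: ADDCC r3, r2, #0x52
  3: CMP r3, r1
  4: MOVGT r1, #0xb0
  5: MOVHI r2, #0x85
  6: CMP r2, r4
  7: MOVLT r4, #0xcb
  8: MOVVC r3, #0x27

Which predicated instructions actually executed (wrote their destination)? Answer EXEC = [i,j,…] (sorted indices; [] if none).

EXEC = [2,4,5,7]

0: ✓ CMP  NZCV=0000
1: · ADDVS
2: ✓ ADDCC  r3←0x59
3: ✓ CMP  NZCV=0010
4: ✓ MOVGT  r1←0xb0
5: ✓ MOVHI  r2←0x85
6: ✓ CMP  NZCV=0011
7: ✓ MOVLT  r4←0xcb
8: · MOVVC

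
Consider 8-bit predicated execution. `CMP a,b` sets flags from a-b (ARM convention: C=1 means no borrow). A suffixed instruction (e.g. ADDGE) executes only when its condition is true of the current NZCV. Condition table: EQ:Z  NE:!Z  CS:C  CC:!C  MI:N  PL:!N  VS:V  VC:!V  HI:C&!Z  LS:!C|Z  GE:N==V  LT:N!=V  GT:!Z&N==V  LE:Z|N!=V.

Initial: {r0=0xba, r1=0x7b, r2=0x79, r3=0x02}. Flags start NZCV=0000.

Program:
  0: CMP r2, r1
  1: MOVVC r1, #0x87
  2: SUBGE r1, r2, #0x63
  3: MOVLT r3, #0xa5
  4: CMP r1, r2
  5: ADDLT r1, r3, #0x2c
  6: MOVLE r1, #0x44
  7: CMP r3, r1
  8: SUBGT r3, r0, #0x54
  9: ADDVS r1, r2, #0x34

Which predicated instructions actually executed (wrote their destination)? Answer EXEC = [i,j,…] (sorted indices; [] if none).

EXEC = [1,3,5,6,9]

[0] flags=1000 → (cmp)
[1] flags=1000 VC?T → r1=0x87
[2] flags=1000 GE?F → skip
[3] flags=1000 LT?T → r3=0xa5
[4] flags=0011 → (cmp)
[5] flags=0011 LT?T → r1=0xd1
[6] flags=0011 LE?T → r1=0x44
[7] flags=0011 → (cmp)
[8] flags=0011 GT?F → skip
[9] flags=0011 VS?T → r1=0xad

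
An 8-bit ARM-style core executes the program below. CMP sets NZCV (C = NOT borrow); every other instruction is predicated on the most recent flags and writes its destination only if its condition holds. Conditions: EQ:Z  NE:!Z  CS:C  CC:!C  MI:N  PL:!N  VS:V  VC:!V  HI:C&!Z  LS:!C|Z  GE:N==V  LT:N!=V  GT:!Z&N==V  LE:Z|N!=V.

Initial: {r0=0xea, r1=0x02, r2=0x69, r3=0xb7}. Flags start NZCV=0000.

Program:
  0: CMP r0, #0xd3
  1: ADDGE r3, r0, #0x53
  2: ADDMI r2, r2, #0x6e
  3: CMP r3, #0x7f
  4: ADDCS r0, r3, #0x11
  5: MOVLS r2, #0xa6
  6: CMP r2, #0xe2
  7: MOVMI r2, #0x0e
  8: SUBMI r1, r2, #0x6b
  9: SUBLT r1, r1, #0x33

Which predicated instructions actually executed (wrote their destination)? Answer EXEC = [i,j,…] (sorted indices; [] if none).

[0] flags=0010 → (cmp)
[1] flags=0010 GE?T → r3=0x3d
[2] flags=0010 MI?F → skip
[3] flags=1000 → (cmp)
[4] flags=1000 CS?F → skip
[5] flags=1000 LS?T → r2=0xa6
[6] flags=1000 → (cmp)
[7] flags=1000 MI?T → r2=0x0e
[8] flags=1000 MI?T → r1=0xa3
[9] flags=1000 LT?T → r1=0x70

EXEC = [1,5,7,8,9]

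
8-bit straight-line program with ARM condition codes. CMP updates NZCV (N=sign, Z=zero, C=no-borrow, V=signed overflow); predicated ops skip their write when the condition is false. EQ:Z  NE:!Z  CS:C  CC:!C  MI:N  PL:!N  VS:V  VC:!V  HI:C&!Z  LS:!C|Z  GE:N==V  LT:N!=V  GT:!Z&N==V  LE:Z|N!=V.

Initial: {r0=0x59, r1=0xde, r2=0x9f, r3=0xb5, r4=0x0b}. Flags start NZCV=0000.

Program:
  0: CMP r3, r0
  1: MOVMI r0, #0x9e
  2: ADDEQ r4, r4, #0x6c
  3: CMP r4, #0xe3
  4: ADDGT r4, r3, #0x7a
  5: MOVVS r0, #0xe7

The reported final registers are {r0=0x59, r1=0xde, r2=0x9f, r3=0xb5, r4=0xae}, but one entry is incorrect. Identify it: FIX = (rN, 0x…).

FIX = (r4, 0x2f)

0: ✓ CMP  NZCV=0011
1: · MOVMI
2: · ADDEQ
3: ✓ CMP  NZCV=0000
4: ✓ ADDGT  r4←0x2f
5: · MOVVS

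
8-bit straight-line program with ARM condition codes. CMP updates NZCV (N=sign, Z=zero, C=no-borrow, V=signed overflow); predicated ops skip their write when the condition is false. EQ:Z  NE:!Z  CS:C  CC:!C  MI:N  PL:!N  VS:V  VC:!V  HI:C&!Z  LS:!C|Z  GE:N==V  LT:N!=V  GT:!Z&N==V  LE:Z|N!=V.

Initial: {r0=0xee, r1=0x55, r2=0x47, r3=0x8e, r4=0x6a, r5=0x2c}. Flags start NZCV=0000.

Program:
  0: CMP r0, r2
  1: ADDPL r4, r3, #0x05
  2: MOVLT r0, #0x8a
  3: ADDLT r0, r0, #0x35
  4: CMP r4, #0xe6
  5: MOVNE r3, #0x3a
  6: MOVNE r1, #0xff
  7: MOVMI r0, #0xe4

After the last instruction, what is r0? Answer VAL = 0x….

VAL = 0xe4

0: ✓ CMP  NZCV=1010
1: · ADDPL
2: ✓ MOVLT  r0←0x8a
3: ✓ ADDLT  r0←0xbf
4: ✓ CMP  NZCV=1001
5: ✓ MOVNE  r3←0x3a
6: ✓ MOVNE  r1←0xff
7: ✓ MOVMI  r0←0xe4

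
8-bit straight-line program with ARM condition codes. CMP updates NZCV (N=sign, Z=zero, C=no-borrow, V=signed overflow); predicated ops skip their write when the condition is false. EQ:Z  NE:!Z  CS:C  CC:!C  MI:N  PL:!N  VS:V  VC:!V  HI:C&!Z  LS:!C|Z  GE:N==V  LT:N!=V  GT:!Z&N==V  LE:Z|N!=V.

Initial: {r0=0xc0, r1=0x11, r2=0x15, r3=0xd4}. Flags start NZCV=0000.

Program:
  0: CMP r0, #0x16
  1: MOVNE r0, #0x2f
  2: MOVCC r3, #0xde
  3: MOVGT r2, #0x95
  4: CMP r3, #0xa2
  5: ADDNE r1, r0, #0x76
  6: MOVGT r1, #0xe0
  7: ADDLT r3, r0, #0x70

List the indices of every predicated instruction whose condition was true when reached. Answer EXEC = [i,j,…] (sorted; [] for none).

EXEC = [1,5,6]

0: ✓ CMP  NZCV=1010
1: ✓ MOVNE  r0←0x2f
2: · MOVCC
3: · MOVGT
4: ✓ CMP  NZCV=0010
5: ✓ ADDNE  r1←0xa5
6: ✓ MOVGT  r1←0xe0
7: · ADDLT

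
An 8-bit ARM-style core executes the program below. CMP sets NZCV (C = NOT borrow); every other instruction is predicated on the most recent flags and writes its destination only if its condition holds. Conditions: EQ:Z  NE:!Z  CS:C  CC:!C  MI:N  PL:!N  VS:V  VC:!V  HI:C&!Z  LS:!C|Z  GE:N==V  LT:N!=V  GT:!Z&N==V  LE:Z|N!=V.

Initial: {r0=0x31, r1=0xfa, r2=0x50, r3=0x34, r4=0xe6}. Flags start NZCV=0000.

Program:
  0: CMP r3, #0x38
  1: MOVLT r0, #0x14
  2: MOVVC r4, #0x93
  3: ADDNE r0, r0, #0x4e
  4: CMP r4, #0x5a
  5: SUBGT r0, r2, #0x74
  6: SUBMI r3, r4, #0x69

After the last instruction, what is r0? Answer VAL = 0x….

[0] flags=1000 → (cmp)
[1] flags=1000 LT?T → r0=0x14
[2] flags=1000 VC?T → r4=0x93
[3] flags=1000 NE?T → r0=0x62
[4] flags=0011 → (cmp)
[5] flags=0011 GT?F → skip
[6] flags=0011 MI?F → skip

VAL = 0x62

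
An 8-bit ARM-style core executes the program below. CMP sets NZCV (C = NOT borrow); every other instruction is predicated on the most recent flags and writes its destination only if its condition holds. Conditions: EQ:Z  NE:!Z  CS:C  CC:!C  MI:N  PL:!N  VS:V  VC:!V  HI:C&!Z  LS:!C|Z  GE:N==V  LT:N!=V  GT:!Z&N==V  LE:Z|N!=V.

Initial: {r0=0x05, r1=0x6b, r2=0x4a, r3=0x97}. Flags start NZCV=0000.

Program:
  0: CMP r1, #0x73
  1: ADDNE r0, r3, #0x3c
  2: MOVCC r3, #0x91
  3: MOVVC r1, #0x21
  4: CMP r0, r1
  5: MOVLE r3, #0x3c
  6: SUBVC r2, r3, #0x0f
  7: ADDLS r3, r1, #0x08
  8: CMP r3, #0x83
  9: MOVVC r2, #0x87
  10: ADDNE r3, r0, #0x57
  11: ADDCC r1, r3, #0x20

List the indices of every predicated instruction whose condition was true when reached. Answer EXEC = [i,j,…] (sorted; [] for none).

[0] flags=1000 → (cmp)
[1] flags=1000 NE?T → r0=0xd3
[2] flags=1000 CC?T → r3=0x91
[3] flags=1000 VC?T → r1=0x21
[4] flags=1010 → (cmp)
[5] flags=1010 LE?T → r3=0x3c
[6] flags=1010 VC?T → r2=0x2d
[7] flags=1010 LS?F → skip
[8] flags=1001 → (cmp)
[9] flags=1001 VC?F → skip
[10] flags=1001 NE?T → r3=0x2a
[11] flags=1001 CC?T → r1=0x4a

EXEC = [1,2,3,5,6,10,11]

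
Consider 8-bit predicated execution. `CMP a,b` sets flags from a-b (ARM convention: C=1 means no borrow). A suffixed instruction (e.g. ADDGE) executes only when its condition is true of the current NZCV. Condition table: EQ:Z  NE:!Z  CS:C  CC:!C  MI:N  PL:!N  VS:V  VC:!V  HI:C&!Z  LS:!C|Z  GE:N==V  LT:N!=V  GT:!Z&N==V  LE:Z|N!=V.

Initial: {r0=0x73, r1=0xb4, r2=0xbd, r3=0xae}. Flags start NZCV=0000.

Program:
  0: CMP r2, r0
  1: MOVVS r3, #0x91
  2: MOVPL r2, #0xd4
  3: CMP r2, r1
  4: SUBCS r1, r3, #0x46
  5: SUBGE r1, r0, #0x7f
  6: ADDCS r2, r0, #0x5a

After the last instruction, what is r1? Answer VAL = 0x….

VAL = 0xf4

0: ✓ CMP  NZCV=0011
1: ✓ MOVVS  r3←0x91
2: ✓ MOVPL  r2←0xd4
3: ✓ CMP  NZCV=0010
4: ✓ SUBCS  r1←0x4b
5: ✓ SUBGE  r1←0xf4
6: ✓ ADDCS  r2←0xcd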